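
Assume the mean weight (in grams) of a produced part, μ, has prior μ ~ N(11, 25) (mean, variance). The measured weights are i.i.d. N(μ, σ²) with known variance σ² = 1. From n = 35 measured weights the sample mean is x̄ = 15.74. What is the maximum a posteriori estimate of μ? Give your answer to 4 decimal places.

n = 35, x̄ = 15.74.
For a Normal prior and Normal likelihood with known variance, the posterior is Normal; its mode equals its mean, the precision-weighted average.
Prior precision 1/σ₀² = 1/25 = 0.04; data precision n/σ² = 35/1 = 35.
μ̂ = (0.04·11 + 35·15.74) / (0.04 + 35) = 551.34/35.04 = 9189/584 ≈ 15.7346.

μ̂_MAP = 15.7346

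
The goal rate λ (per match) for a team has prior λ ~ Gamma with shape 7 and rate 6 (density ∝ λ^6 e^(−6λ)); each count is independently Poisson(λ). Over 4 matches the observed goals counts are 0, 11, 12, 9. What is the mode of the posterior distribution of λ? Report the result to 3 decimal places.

Σxᵢ = 0+11+12+9 = 32, with n = 4.
Posterior ∝ λ^6e^(−6λ) · λ^32e^(−4λ) = λ^38e^(−10λ), i.e. Gamma(shape=39, rate=10).
The mode of a Gamma(a, b) with a ≥ 1 (shape–rate) is (a−1)/b = 38/10 ≈ 3.800.

λ̂_MAP = 3.800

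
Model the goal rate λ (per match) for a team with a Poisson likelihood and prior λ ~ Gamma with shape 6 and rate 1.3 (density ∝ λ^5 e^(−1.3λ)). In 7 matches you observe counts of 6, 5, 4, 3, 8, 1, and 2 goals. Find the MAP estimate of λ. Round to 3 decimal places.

Σxᵢ = 6+5+4+3+8+1+2 = 29, with n = 7.
Posterior ∝ λ^5e^(−1.3λ) · λ^29e^(−7λ) = λ^34e^(−8.3λ), i.e. Gamma(shape=35, rate=8.3).
The mode of a Gamma(a, b) with a ≥ 1 (shape–rate) is (a−1)/b = 34/8.3 ≈ 4.096.

λ̂_MAP = 4.096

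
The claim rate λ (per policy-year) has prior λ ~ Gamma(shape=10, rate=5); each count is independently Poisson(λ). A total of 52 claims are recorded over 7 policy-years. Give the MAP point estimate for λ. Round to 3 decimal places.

Σxᵢ = 52, n = 7.
Posterior ∝ λ^9e^(−5λ) · λ^52e^(−7λ) = λ^61e^(−12λ), i.e. Gamma(shape=62, rate=12).
The mode of a Gamma(a, b) with a ≥ 1 (shape–rate) is (a−1)/b = 61/12 ≈ 5.083.

λ̂_MAP = 5.083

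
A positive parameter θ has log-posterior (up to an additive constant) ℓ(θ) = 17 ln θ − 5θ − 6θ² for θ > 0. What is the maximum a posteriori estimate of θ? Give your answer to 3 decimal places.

θ̂_MAP = 1.000

ℓ'(θ) = 17/θ − 5 − 12θ. Setting this to zero and multiplying by θ: 12θ² + 5θ − 17 = 0.
θ = (−5 + √(5² + 4·12·17)) / (2·12) = (−5 + √841) / 24 = (−5 + 29)/24 = 1.
ℓ''(θ) = −17/θ² − 12 < 0, confirming a maximum.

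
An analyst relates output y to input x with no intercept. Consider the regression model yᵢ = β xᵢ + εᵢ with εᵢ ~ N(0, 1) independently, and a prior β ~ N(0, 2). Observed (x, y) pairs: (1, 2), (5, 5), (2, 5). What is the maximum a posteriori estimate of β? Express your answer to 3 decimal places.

β̂_MAP = 1.213

log p(β | y) = −Σ(yᵢ − βxᵢ)²/(2·1) − β²/(2·2) + const.
Setting the derivative to zero: Σxᵢ(yᵢ − βxᵢ)/1 − β/2 = 0, so β = Σxᵢyᵢ / (Σxᵢ² + σ²/τ²).
Σxᵢyᵢ = 1·2 + 5·5 + 2·5 = 37; Σxᵢ² = 30; σ²/τ² = 0.5.
β̂_MAP = 37 / (30 + 0.5) = 37/30.5 ≈ 1.213.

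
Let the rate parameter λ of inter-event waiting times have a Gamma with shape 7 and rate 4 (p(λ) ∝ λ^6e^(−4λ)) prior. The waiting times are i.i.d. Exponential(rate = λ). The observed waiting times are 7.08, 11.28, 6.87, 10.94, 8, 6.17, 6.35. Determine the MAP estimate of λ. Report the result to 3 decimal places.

The Exponential(rate=λ) likelihood is ∝ λ^n e^(−λΣtᵢ). Here n = 7 and Σtᵢ = 7.08 + 11.28 + 6.87 + 10.94 + 8 + 6.17 + 6.35 = 56.69.
Posterior ∝ λ^6e^(−4λ) · λ^7e^(−56.69λ) = λ^13e^(−60.69λ), i.e. Gamma(14, 60.69).
Mode = (a−1)/b = 13/60.69 ≈ 0.214.

λ̂_MAP = 0.214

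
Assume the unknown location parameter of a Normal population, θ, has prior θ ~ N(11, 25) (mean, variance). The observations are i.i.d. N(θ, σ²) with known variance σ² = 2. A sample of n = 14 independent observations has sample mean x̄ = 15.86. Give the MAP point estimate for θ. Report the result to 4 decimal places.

θ̂_MAP = 15.8324

n = 14, x̄ = 15.86.
For a Normal prior and Normal likelihood with known variance, the posterior is Normal; its mode equals its mean, the precision-weighted average.
Prior precision 1/σ₀² = 1/25 = 0.04; data precision n/σ² = 14/2 = 7.
θ̂ = (0.04·11 + 7·15.86) / (0.04 + 7) = 111.46/7.04 = 5573/352 ≈ 15.8324.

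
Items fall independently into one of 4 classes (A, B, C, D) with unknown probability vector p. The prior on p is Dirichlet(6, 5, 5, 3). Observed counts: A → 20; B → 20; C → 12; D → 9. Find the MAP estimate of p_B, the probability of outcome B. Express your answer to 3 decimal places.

The posterior is Dirichlet(αᵢ + nᵢ) = Dirichlet(26, 25, 17, 12).
For a Dirichlet(a₁,…,a_K) with all aᵢ > 1, the mode has j-th component (aⱼ − 1)/(Σaᵢ − K).
Here Σaᵢ = 80 and K = 4, so p_B = (25 − 1)/(80 − 4) = 24/76 ≈ 0.316.

MAP estimate of p_B = 0.316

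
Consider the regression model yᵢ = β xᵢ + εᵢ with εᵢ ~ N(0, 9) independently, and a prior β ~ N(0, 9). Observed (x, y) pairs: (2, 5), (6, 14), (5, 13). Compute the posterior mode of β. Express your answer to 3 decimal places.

β̂_MAP = 2.409

log p(β | y) = −Σ(yᵢ − βxᵢ)²/(2·9) − β²/(2·9) + const.
Setting the derivative to zero: Σxᵢ(yᵢ − βxᵢ)/9 − β/9 = 0, so β = Σxᵢyᵢ / (Σxᵢ² + σ²/τ²).
Σxᵢyᵢ = 2·5 + 6·14 + 5·13 = 159; Σxᵢ² = 65; σ²/τ² = 1.
β̂_MAP = 159 / (65 + 1) = 159/66 ≈ 2.409.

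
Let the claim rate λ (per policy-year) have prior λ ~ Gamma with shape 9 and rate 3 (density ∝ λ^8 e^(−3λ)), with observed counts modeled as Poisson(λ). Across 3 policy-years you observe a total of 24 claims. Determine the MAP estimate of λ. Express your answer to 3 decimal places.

Σxᵢ = 24, n = 3.
Posterior ∝ λ^8e^(−3λ) · λ^24e^(−3λ) = λ^32e^(−6λ), i.e. Gamma(shape=33, rate=6).
The mode of a Gamma(a, b) with a ≥ 1 (shape–rate) is (a−1)/b = 32/6 ≈ 5.333.

λ̂_MAP = 5.333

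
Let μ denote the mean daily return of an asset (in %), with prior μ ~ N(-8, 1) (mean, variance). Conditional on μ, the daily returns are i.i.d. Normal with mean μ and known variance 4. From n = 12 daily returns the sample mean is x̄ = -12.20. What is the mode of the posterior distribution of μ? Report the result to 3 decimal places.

μ̂_MAP = -11.150

n = 12, x̄ = -12.20.
For a Normal prior and Normal likelihood with known variance, the posterior is Normal; its mode equals its mean, the precision-weighted average.
Prior precision 1/σ₀² = 1/1 = 1; data precision n/σ² = 12/4 = 3.
μ̂ = (1·(-8) + 3·(-12.2)) / (1 + 3) = (-44.6)/4 = -11.150.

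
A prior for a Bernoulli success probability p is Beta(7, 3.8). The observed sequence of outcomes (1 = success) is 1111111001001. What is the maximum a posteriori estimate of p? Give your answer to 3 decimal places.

Prior: Beta(7, 3.8).
Data: 9 successes in 13 trials (from the sequence). The binomial likelihood contributes p^9(1−p)^4, so the posterior is Beta(7+9, 3.8+4) = Beta(16, 7.8).
For Beta(a, b) with a, b > 1 the mode is (a−1)/(a+b−2) = 15/21.8 ≈ 0.688.

p̂_MAP = 0.688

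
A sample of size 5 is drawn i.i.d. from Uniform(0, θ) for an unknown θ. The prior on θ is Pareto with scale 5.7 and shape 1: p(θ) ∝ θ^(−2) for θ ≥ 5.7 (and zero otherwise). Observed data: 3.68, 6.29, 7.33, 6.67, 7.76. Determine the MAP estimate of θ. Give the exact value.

The Uniform(0, θ) likelihood is θ^(−n) for θ ≥ max(xᵢ), zero otherwise. Here max(xᵢ) = 7.76.
Posterior ∝ θ^(−2) · θ^(−5) = θ^(−7) on θ ≥ max(5.7, 7.76) = 7.76.
This density is strictly decreasing in θ, so the posterior mode lies at the lower boundary of the support.

θ̂_MAP = 7.76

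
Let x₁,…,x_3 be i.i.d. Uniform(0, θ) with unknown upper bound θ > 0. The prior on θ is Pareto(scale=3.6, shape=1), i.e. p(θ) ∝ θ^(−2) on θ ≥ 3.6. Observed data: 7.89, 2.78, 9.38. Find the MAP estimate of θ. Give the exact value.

θ̂_MAP = 9.38

The Uniform(0, θ) likelihood is θ^(−n) for θ ≥ max(xᵢ), zero otherwise. Here max(xᵢ) = 9.38.
Posterior ∝ θ^(−2) · θ^(−3) = θ^(−5) on θ ≥ max(3.6, 9.38) = 9.38.
This density is strictly decreasing in θ, so the posterior mode lies at the lower boundary of the support.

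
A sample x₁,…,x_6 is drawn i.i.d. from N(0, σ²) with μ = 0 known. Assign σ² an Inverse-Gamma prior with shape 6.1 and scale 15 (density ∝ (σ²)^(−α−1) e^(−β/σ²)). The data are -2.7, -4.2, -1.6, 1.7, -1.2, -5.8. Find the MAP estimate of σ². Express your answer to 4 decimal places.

Sum of squared deviations about the known mean: SS = (-2.7−0)² + (-4.2−0)² + (-1.6−0)² + (1.7−0)² + (-1.2−0)² + (-5.8−0)² = 65.46.
The Normal likelihood contributes (σ²)^(−n/2) exp(−SS/(2σ²)), so the posterior is Inverse-Gamma(α + n/2, β + SS/2) = Inverse-Gamma(9.1, 47.73).
The mode of Inverse-Gamma(a, b) is b/(a+1) = 47.73/10.1 ≈ 4.7257.

σ̂²_MAP = 4.7257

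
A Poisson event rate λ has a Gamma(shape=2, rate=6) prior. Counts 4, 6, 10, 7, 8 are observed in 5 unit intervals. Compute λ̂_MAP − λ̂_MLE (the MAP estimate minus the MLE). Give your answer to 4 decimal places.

Σxᵢ = 35. Posterior is Gamma(37, 11); MAP = (37−1)/11 = 36/11 ≈ 3.27273.
MLE = x̄ = 35/5 ≈ 7.00000.
Difference = 36/11 − 35/5 = -41/11 ≈ -3.7273.

MAP − MLE = -3.7273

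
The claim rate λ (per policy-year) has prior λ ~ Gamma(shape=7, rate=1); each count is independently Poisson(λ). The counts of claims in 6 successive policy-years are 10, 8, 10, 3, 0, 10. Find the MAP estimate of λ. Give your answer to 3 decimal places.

λ̂_MAP = 6.714

Σxᵢ = 10+8+10+3+0+10 = 41, with n = 6.
Posterior ∝ λ^6e^(−1λ) · λ^41e^(−6λ) = λ^47e^(−7λ), i.e. Gamma(shape=48, rate=7).
The mode of a Gamma(a, b) with a ≥ 1 (shape–rate) is (a−1)/b = 47/7 ≈ 6.714.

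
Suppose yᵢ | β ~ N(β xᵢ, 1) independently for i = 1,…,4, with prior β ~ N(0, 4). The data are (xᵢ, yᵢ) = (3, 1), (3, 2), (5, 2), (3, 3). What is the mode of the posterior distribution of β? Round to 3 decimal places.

log p(β | y) = −Σ(yᵢ − βxᵢ)²/(2·1) − β²/(2·4) + const.
Setting the derivative to zero: Σxᵢ(yᵢ − βxᵢ)/1 − β/4 = 0, so β = Σxᵢyᵢ / (Σxᵢ² + σ²/τ²).
Σxᵢyᵢ = 3·1 + 3·2 + 5·2 + 3·3 = 28; Σxᵢ² = 52; σ²/τ² = 0.25.
β̂_MAP = 28 / (52 + 0.25) = 28/52.25 ≈ 0.536.

β̂_MAP = 0.536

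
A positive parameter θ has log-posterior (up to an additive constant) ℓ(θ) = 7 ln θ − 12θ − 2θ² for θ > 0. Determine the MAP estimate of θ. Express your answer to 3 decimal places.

ℓ'(θ) = 7/θ − 12 − 4θ. Setting this to zero and multiplying by θ: 4θ² + 12θ − 7 = 0.
θ = (−12 + √(12² + 4·4·7)) / (2·4) = (−12 + √256) / 8 = (−12 + 16)/8 = 1/2.
ℓ''(θ) = −7/θ² − 4 < 0, confirming a maximum.

θ̂_MAP = 0.500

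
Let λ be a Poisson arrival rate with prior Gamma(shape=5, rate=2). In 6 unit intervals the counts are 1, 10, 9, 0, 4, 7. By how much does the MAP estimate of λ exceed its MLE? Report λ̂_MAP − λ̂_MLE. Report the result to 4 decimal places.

Σxᵢ = 31. Posterior is Gamma(36, 8); MAP = (36−1)/8 = 35/8 ≈ 4.37500.
MLE = x̄ = 31/6 ≈ 5.16667.
Difference = 35/8 − 31/6 = -19/24 ≈ -0.7917.

MAP − MLE = -0.7917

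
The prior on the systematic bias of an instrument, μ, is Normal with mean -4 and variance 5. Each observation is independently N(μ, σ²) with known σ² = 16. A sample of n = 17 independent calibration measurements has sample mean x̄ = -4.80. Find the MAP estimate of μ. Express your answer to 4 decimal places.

μ̂_MAP = -4.6733

n = 17, x̄ = -4.80.
For a Normal prior and Normal likelihood with known variance, the posterior is Normal; its mode equals its mean, the precision-weighted average.
Prior precision 1/σ₀² = 1/5 = 0.2; data precision n/σ² = 17/16 = 1.0625.
μ̂ = (0.2·(-4) + 1.0625·(-4.8)) / (0.2 + 1.0625) = (-5.9)/1.2625 = -472/101 ≈ -4.6733.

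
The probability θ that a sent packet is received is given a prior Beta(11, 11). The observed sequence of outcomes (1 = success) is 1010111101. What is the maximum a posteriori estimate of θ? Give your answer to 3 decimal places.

θ̂_MAP = 0.567

Prior: Beta(11, 11).
Data: 7 successes in 10 trials (from the sequence). The binomial likelihood contributes θ^7(1−θ)^3, so the posterior is Beta(11+7, 11+3) = Beta(18, 14).
For Beta(a, b) with a, b > 1 the mode is (a−1)/(a+b−2) = 17/30 ≈ 0.567.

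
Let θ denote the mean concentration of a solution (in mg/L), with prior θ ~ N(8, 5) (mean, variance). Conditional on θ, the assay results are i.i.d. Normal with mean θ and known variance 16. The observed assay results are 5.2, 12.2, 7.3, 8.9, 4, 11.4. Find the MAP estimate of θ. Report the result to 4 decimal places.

θ̂_MAP = 8.1087

n = 6; x̄ = (5.2 + 12.2 + 7.3 + 8.9 + 4 + 11.4)/6 = 49/6 = 49/6 ≈ 8.1667.
For a Normal prior and Normal likelihood with known variance, the posterior is Normal; its mode equals its mean, the precision-weighted average.
Prior precision 1/σ₀² = 1/5 = 0.2; data precision n/σ² = 6/16 = 0.375.
θ̂ = (0.2·8 + 0.375·(49/6)) / (0.2 + 0.375) = 4.6625/0.575 = 373/46 ≈ 8.1087.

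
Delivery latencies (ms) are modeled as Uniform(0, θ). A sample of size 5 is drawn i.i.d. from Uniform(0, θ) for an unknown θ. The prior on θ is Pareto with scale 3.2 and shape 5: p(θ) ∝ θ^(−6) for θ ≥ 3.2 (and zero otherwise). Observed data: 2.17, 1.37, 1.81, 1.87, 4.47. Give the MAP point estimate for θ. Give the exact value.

θ̂_MAP = 4.47

The Uniform(0, θ) likelihood is θ^(−n) for θ ≥ max(xᵢ), zero otherwise. Here max(xᵢ) = 4.47.
Posterior ∝ θ^(−6) · θ^(−5) = θ^(−11) on θ ≥ max(3.2, 4.47) = 4.47.
This density is strictly decreasing in θ, so the posterior mode lies at the lower boundary of the support.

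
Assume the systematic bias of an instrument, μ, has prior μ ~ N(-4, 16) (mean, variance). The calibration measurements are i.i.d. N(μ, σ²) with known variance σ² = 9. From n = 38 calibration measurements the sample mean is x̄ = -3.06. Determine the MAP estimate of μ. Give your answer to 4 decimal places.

n = 38, x̄ = -3.06.
For a Normal prior and Normal likelihood with known variance, the posterior is Normal; its mode equals its mean, the precision-weighted average.
Prior precision 1/σ₀² = 1/16 = 0.0625; data precision n/σ² = 38/9.
μ̂ = (0.0625·(-4) + (38/9)·(-3.06)) / (0.0625 + 38/9) = (-13.17)/(617/144) = -47412/15425 ≈ -3.0737.

μ̂_MAP = -3.0737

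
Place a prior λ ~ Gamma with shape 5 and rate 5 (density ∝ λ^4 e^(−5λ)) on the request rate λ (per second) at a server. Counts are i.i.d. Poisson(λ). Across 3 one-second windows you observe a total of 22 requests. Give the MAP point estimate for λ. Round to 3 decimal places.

Σxᵢ = 22, n = 3.
Posterior ∝ λ^4e^(−5λ) · λ^22e^(−3λ) = λ^26e^(−8λ), i.e. Gamma(shape=27, rate=8).
The mode of a Gamma(a, b) with a ≥ 1 (shape–rate) is (a−1)/b = 26/8 ≈ 3.250.

λ̂_MAP = 3.250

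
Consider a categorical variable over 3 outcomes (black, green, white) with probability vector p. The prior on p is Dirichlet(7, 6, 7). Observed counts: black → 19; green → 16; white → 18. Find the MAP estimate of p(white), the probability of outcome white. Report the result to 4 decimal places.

The posterior is Dirichlet(αᵢ + nᵢ) = Dirichlet(26, 22, 25).
For a Dirichlet(a₁,…,a_K) with all aᵢ > 1, the mode has j-th component (aⱼ − 1)/(Σaᵢ − K).
Here Σaᵢ = 73 and K = 3, so p(white) = (25 − 1)/(73 − 3) = 24/70 ≈ 0.3429.

MAP estimate of p(white) = 0.3429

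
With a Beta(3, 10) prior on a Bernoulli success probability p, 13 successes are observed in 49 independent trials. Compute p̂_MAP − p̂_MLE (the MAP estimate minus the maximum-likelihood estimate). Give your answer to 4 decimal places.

Posterior is Beta(16, 46); MAP = (16−1)/(62−2) = 15/60 ≈ 0.25000.
MLE ignores the prior: p̂_MLE = k/n = 13/49 ≈ 0.26531.
Difference = 15/60 − 13/49 = -3/196 ≈ -0.0153.

MAP − MLE = -0.0153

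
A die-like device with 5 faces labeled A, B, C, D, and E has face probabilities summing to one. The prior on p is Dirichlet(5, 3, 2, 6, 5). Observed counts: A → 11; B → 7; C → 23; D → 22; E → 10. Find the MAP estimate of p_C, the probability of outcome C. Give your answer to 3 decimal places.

The posterior is Dirichlet(αᵢ + nᵢ) = Dirichlet(16, 10, 25, 28, 15).
For a Dirichlet(a₁,…,a_K) with all aᵢ > 1, the mode has j-th component (aⱼ − 1)/(Σaᵢ − K).
Here Σaᵢ = 94 and K = 5, so p_C = (25 − 1)/(94 − 5) = 24/89 ≈ 0.270.

MAP estimate of p_C = 0.270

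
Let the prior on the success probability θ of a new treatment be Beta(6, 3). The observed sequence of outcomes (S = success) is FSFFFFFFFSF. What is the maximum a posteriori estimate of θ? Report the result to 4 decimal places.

Prior: Beta(6, 3).
Data: 2 successes in 11 trials (from the sequence). The binomial likelihood contributes θ^2(1−θ)^9, so the posterior is Beta(6+2, 3+9) = Beta(8, 12).
For Beta(a, b) with a, b > 1 the mode is (a−1)/(a+b−2) = 7/18 ≈ 0.3889.

θ̂_MAP = 0.3889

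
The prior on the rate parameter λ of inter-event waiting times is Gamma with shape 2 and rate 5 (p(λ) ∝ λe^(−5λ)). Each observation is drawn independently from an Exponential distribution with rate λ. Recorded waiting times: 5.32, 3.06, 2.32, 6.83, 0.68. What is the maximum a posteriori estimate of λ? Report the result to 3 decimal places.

λ̂_MAP = 0.259

The Exponential(rate=λ) likelihood is ∝ λ^n e^(−λΣtᵢ). Here n = 5 and Σtᵢ = 5.32 + 3.06 + 2.32 + 6.83 + 0.68 = 18.21.
Posterior ∝ λe^(−5λ) · λ^5e^(−18.21λ) = λ^6e^(−23.21λ), i.e. Gamma(7, 23.21).
Mode = (a−1)/b = 6/23.21 ≈ 0.259.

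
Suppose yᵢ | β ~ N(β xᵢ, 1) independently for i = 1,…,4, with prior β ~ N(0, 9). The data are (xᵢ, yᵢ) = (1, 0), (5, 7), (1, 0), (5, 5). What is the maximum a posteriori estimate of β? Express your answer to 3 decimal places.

log p(β | y) = −Σ(yᵢ − βxᵢ)²/(2·1) − β²/(2·9) + const.
Setting the derivative to zero: Σxᵢ(yᵢ − βxᵢ)/1 − β/9 = 0, so β = Σxᵢyᵢ / (Σxᵢ² + σ²/τ²).
Σxᵢyᵢ = 1·0 + 5·7 + 1·0 + 5·5 = 60; Σxᵢ² = 52; σ²/τ² = 1/9.
β̂_MAP = 60 / (52 + 1/9) = 60/(469/9) = 540/469 ≈ 1.151.

β̂_MAP = 1.151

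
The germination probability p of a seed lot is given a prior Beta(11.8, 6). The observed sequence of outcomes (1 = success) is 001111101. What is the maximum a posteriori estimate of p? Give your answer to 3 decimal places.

p̂_MAP = 0.677

Prior: Beta(11.8, 6).
Data: 6 successes in 9 trials (from the sequence). The binomial likelihood contributes p^6(1−p)^3, so the posterior is Beta(11.8+6, 6+3) = Beta(17.8, 9).
For Beta(a, b) with a, b > 1 the mode is (a−1)/(a+b−2) = 16.8/24.8 ≈ 0.677.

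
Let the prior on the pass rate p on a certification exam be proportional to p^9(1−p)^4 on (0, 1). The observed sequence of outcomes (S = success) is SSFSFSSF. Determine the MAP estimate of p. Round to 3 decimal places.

p̂_MAP = 0.667

The prior density ∝ p^9(1−p)^4 is the kernel of Beta(10, 5).
Data: 5 successes in 8 trials (from the sequence). The binomial likelihood contributes p^5(1−p)^3, so the posterior is Beta(10+5, 5+3) = Beta(15, 8).
For Beta(a, b) with a, b > 1 the mode is (a−1)/(a+b−2) = 14/21 ≈ 0.667.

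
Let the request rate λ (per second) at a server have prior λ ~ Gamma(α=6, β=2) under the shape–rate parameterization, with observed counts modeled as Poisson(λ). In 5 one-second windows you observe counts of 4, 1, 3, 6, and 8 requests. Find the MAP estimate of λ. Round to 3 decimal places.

Σxᵢ = 4+1+3+6+8 = 22, with n = 5.
Posterior ∝ λ^5e^(−2λ) · λ^22e^(−5λ) = λ^27e^(−7λ), i.e. Gamma(shape=28, rate=7).
The mode of a Gamma(a, b) with a ≥ 1 (shape–rate) is (a−1)/b = 27/7 ≈ 3.857.

λ̂_MAP = 3.857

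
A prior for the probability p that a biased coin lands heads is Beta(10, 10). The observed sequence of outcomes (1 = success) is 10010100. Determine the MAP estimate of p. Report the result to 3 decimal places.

Prior: Beta(10, 10).
Data: 3 successes in 8 trials (from the sequence). The binomial likelihood contributes p^3(1−p)^5, so the posterior is Beta(10+3, 10+5) = Beta(13, 15).
For Beta(a, b) with a, b > 1 the mode is (a−1)/(a+b−2) = 12/26 ≈ 0.462.

p̂_MAP = 0.462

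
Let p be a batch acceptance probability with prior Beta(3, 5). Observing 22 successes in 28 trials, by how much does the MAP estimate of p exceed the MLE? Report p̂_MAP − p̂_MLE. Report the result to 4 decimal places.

Posterior is Beta(25, 11); MAP = (25−1)/(36−2) = 24/34 ≈ 0.70588.
MLE ignores the prior: p̂_MLE = k/n = 22/28 ≈ 0.78571.
Difference = 24/34 − 22/28 = -19/238 ≈ -0.0798.

MAP − MLE = -0.0798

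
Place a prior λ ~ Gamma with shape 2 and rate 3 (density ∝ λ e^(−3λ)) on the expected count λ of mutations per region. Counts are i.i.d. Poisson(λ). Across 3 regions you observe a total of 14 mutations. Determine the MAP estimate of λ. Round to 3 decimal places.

Σxᵢ = 14, n = 3.
Posterior ∝ λe^(−3λ) · λ^14e^(−3λ) = λ^15e^(−6λ), i.e. Gamma(shape=16, rate=6).
The mode of a Gamma(a, b) with a ≥ 1 (shape–rate) is (a−1)/b = 15/6 ≈ 2.500.

λ̂_MAP = 2.500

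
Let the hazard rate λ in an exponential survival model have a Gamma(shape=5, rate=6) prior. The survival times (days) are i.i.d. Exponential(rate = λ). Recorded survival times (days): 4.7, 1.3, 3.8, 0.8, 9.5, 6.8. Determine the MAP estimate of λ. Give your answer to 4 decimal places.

The Exponential(rate=λ) likelihood is ∝ λ^n e^(−λΣtᵢ). Here n = 6 and Σtᵢ = 4.7 + 1.3 + 3.8 + 0.8 + 9.5 + 6.8 = 26.9.
Posterior ∝ λ^4e^(−6λ) · λ^6e^(−26.9λ) = λ^10e^(−32.9λ), i.e. Gamma(11, 32.9).
Mode = (a−1)/b = 10/32.9 ≈ 0.3040.

λ̂_MAP = 0.3040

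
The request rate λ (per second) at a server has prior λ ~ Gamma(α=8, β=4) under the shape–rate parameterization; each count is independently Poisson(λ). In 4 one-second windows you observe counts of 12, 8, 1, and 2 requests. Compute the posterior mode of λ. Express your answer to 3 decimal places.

Σxᵢ = 12+8+1+2 = 23, with n = 4.
Posterior ∝ λ^7e^(−4λ) · λ^23e^(−4λ) = λ^30e^(−8λ), i.e. Gamma(shape=31, rate=8).
The mode of a Gamma(a, b) with a ≥ 1 (shape–rate) is (a−1)/b = 30/8 ≈ 3.750.

λ̂_MAP = 3.750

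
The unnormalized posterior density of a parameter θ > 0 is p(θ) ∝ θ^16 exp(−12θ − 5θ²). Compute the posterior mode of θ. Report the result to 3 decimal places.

θ̂_MAP = 0.800

ℓ'(θ) = 16/θ − 12 − 10θ. Setting this to zero and multiplying by θ: 10θ² + 12θ − 16 = 0.
θ = (−12 + √(12² + 4·10·16)) / (2·10) = (−12 + √784) / 20 = (−12 + 28)/20 = 4/5.
ℓ''(θ) = −16/θ² − 10 < 0, confirming a maximum.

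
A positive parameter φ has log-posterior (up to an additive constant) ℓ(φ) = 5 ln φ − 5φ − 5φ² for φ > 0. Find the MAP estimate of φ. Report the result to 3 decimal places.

φ̂_MAP = 0.500

ℓ'(φ) = 5/φ − 5 − 10φ. Setting this to zero and multiplying by φ: 10φ² + 5φ − 5 = 0.
φ = (−5 + √(5² + 4·10·5)) / (2·10) = (−5 + √225) / 20 = (−5 + 15)/20 = 1/2.
ℓ''(φ) = −5/φ² − 10 < 0, confirming a maximum.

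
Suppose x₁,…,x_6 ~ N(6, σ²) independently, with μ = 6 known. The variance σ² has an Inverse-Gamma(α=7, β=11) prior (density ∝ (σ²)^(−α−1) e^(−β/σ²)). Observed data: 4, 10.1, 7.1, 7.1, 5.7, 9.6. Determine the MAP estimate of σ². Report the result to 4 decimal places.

σ̂²_MAP = 2.6491

Sum of squared deviations about the known mean: SS = (4−6)² + (10.1−6)² + (7.1−6)² + (7.1−6)² + (5.7−6)² + (9.6−6)² = 36.28.
The Normal likelihood contributes (σ²)^(−n/2) exp(−SS/(2σ²)), so the posterior is Inverse-Gamma(α + n/2, β + SS/2) = Inverse-Gamma(10, 29.14).
The mode of Inverse-Gamma(a, b) is b/(a+1) = 29.14/11 ≈ 2.6491.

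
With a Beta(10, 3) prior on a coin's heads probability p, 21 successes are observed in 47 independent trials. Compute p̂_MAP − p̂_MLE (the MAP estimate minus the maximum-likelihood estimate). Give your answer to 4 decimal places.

MAP − MLE = 0.0704

Posterior is Beta(31, 29); MAP = (31−1)/(60−2) = 30/58 ≈ 0.51724.
MLE ignores the prior: p̂_MLE = k/n = 21/47 ≈ 0.44681.
Difference = 30/58 − 21/47 = 96/1363 ≈ 0.0704.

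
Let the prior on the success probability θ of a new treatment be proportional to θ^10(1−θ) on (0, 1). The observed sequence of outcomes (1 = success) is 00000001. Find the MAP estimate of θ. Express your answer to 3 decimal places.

The prior density ∝ θ^10(1−θ)^1 is the kernel of Beta(11, 2).
Data: 1 success in 8 trials (from the sequence). The binomial likelihood contributes θ(1−θ)^7, so the posterior is Beta(11+1, 2+7) = Beta(12, 9).
For Beta(a, b) with a, b > 1 the mode is (a−1)/(a+b−2) = 11/19 ≈ 0.579.

θ̂_MAP = 0.579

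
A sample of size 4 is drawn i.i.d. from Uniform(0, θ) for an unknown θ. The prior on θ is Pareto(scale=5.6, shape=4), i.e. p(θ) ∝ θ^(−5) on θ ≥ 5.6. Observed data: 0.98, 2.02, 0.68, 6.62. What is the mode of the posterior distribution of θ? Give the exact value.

θ̂_MAP = 6.62

The Uniform(0, θ) likelihood is θ^(−n) for θ ≥ max(xᵢ), zero otherwise. Here max(xᵢ) = 6.62.
Posterior ∝ θ^(−5) · θ^(−4) = θ^(−9) on θ ≥ max(5.6, 6.62) = 6.62.
This density is strictly decreasing in θ, so the posterior mode lies at the lower boundary of the support.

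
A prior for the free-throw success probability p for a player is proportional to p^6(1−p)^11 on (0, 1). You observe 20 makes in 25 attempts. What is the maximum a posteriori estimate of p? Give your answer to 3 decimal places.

p̂_MAP = 0.619

The prior density ∝ p^6(1−p)^11 is the kernel of Beta(7, 12).
Data: 20 successes in 25 trials. The binomial likelihood contributes p^20(1−p)^5, so the posterior is Beta(7+20, 12+5) = Beta(27, 17).
For Beta(a, b) with a, b > 1 the mode is (a−1)/(a+b−2) = 26/42 ≈ 0.619.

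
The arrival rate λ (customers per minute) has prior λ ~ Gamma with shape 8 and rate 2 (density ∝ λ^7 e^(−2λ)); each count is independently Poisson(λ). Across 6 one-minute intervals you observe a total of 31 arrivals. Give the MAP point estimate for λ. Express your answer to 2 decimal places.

λ̂_MAP = 4.75

Σxᵢ = 31, n = 6.
Posterior ∝ λ^7e^(−2λ) · λ^31e^(−6λ) = λ^38e^(−8λ), i.e. Gamma(shape=39, rate=8).
The mode of a Gamma(a, b) with a ≥ 1 (shape–rate) is (a−1)/b = 38/8 ≈ 4.75.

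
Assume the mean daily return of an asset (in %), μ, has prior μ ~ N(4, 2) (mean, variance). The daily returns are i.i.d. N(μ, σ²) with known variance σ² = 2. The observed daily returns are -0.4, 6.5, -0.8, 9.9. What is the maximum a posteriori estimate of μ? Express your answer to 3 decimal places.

n = 4; x̄ = ((-0.4) + 6.5 + (-0.8) + 9.9)/4 = 15.2/4 = 3.8.
For a Normal prior and Normal likelihood with known variance, the posterior is Normal; its mode equals its mean, the precision-weighted average.
Prior precision 1/σ₀² = 1/2 = 0.5; data precision n/σ² = 4/2 = 2.
μ̂ = (0.5·4 + 2·3.8) / (0.5 + 2) = 9.6/2.5 = 3.840.

μ̂_MAP = 3.840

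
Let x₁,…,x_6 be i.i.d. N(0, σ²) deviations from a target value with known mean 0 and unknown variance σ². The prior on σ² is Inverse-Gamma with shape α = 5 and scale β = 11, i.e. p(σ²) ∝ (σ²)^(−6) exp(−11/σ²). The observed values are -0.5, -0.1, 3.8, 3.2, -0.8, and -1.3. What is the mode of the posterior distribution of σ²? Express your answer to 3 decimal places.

σ̂²_MAP = 2.737

Sum of squared deviations about the known mean: SS = (-0.5−0)² + (-0.1−0)² + (3.8−0)² + (3.2−0)² + (-0.8−0)² + (-1.3−0)² = 27.27.
The Normal likelihood contributes (σ²)^(−n/2) exp(−SS/(2σ²)), so the posterior is Inverse-Gamma(α + n/2, β + SS/2) = Inverse-Gamma(8, 24.635).
The mode of Inverse-Gamma(a, b) is b/(a+1) = 24.635/9 ≈ 2.737.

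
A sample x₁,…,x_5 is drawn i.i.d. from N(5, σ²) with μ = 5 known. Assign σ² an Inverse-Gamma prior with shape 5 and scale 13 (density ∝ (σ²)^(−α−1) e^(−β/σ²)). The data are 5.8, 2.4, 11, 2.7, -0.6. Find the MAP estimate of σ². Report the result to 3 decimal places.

σ̂²_MAP = 6.238

Sum of squared deviations about the known mean: SS = (5.8−5)² + (2.4−5)² + (11−5)² + (2.7−5)² + (-0.6−5)² = 80.05.
The Normal likelihood contributes (σ²)^(−n/2) exp(−SS/(2σ²)), so the posterior is Inverse-Gamma(α + n/2, β + SS/2) = Inverse-Gamma(7.5, 53.025).
The mode of Inverse-Gamma(a, b) is b/(a+1) = 53.025/8.5 ≈ 6.238.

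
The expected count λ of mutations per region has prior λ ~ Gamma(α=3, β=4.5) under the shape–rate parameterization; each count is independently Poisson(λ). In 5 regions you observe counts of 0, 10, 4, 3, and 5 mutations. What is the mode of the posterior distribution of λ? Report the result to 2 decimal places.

λ̂_MAP = 2.53

Σxᵢ = 0+10+4+3+5 = 22, with n = 5.
Posterior ∝ λ^2e^(−4.5λ) · λ^22e^(−5λ) = λ^24e^(−9.5λ), i.e. Gamma(shape=25, rate=9.5).
The mode of a Gamma(a, b) with a ≥ 1 (shape–rate) is (a−1)/b = 24/9.5 ≈ 2.53.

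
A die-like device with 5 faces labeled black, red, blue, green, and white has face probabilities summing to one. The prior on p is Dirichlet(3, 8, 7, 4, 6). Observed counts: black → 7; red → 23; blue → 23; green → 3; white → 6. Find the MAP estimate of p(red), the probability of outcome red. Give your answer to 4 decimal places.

The posterior is Dirichlet(αᵢ + nᵢ) = Dirichlet(10, 31, 30, 7, 12).
For a Dirichlet(a₁,…,a_K) with all aᵢ > 1, the mode has j-th component (aⱼ − 1)/(Σaᵢ − K).
Here Σaᵢ = 90 and K = 5, so p(red) = (31 − 1)/(90 − 5) = 30/85 ≈ 0.3529.

MAP estimate of p(red) = 0.3529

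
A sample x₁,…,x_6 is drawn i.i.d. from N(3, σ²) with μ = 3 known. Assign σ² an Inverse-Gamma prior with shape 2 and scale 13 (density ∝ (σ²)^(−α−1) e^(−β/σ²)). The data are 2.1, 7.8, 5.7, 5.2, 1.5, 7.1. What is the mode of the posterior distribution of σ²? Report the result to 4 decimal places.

Sum of squared deviations about the known mean: SS = (2.1−3)² + (7.8−3)² + (5.7−3)² + (5.2−3)² + (1.5−3)² + (7.1−3)² = 55.04.
The Normal likelihood contributes (σ²)^(−n/2) exp(−SS/(2σ²)), so the posterior is Inverse-Gamma(α + n/2, β + SS/2) = Inverse-Gamma(5, 40.52).
The mode of Inverse-Gamma(a, b) is b/(a+1) = 40.52/6 ≈ 6.7533.

σ̂²_MAP = 6.7533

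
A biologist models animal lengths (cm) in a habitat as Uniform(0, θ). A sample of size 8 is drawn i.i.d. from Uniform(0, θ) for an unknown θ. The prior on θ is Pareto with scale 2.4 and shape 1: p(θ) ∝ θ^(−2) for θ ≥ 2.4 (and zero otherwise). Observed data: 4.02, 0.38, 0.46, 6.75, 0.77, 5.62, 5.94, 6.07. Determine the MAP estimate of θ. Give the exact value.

θ̂_MAP = 6.75

The Uniform(0, θ) likelihood is θ^(−n) for θ ≥ max(xᵢ), zero otherwise. Here max(xᵢ) = 6.75.
Posterior ∝ θ^(−2) · θ^(−8) = θ^(−10) on θ ≥ max(2.4, 6.75) = 6.75.
This density is strictly decreasing in θ, so the posterior mode lies at the lower boundary of the support.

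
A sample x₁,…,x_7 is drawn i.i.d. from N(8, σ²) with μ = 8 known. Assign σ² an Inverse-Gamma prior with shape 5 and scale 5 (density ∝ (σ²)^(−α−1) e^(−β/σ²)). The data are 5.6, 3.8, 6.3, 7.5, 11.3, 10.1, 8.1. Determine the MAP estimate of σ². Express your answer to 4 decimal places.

Sum of squared deviations about the known mean: SS = (5.6−8)² + (3.8−8)² + (6.3−8)² + (7.5−8)² + (11.3−8)² + (10.1−8)² + (8.1−8)² = 41.85.
The Normal likelihood contributes (σ²)^(−n/2) exp(−SS/(2σ²)), so the posterior is Inverse-Gamma(α + n/2, β + SS/2) = Inverse-Gamma(8.5, 25.925).
The mode of Inverse-Gamma(a, b) is b/(a+1) = 25.925/9.5 ≈ 2.7289.

σ̂²_MAP = 2.7289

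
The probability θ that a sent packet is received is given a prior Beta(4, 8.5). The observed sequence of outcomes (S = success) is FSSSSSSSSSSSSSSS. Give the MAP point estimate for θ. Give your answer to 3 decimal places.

θ̂_MAP = 0.679

Prior: Beta(4, 8.5).
Data: 15 successes in 16 trials (from the sequence). The binomial likelihood contributes θ^15(1−θ)^1, so the posterior is Beta(4+15, 8.5+1) = Beta(19, 9.5).
For Beta(a, b) with a, b > 1 the mode is (a−1)/(a+b−2) = 18/26.5 ≈ 0.679.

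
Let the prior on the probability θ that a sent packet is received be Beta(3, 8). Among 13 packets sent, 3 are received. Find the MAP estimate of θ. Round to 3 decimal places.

Prior: Beta(3, 8).
Data: 3 successes in 13 trials. The binomial likelihood contributes θ^3(1−θ)^10, so the posterior is Beta(3+3, 8+10) = Beta(6, 18).
For Beta(a, b) with a, b > 1 the mode is (a−1)/(a+b−2) = 5/22 ≈ 0.227.

θ̂_MAP = 0.227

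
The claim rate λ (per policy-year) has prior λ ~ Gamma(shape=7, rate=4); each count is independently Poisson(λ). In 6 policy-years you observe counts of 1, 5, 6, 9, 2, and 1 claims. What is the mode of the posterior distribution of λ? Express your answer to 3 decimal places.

λ̂_MAP = 3.000

Σxᵢ = 1+5+6+9+2+1 = 24, with n = 6.
Posterior ∝ λ^6e^(−4λ) · λ^24e^(−6λ) = λ^30e^(−10λ), i.e. Gamma(shape=31, rate=10).
The mode of a Gamma(a, b) with a ≥ 1 (shape–rate) is (a−1)/b = 30/10 ≈ 3.000.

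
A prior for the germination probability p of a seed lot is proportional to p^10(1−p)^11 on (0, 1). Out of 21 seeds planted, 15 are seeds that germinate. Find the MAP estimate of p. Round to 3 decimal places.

p̂_MAP = 0.595

The prior density ∝ p^10(1−p)^11 is the kernel of Beta(11, 12).
Data: 15 successes in 21 trials. The binomial likelihood contributes p^15(1−p)^6, so the posterior is Beta(11+15, 12+6) = Beta(26, 18).
For Beta(a, b) with a, b > 1 the mode is (a−1)/(a+b−2) = 25/42 ≈ 0.595.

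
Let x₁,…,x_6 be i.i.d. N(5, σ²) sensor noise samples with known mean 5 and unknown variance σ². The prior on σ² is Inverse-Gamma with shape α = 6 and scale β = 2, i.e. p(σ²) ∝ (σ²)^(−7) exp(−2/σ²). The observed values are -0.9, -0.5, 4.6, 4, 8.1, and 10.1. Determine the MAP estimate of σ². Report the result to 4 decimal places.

σ̂²_MAP = 5.2920

Sum of squared deviations about the known mean: SS = (-0.9−5)² + (-0.5−5)² + (4.6−5)² + (4−5)² + (8.1−5)² + (10.1−5)² = 101.84.
The Normal likelihood contributes (σ²)^(−n/2) exp(−SS/(2σ²)), so the posterior is Inverse-Gamma(α + n/2, β + SS/2) = Inverse-Gamma(9, 52.92).
The mode of Inverse-Gamma(a, b) is b/(a+1) = 52.92/10 ≈ 5.2920.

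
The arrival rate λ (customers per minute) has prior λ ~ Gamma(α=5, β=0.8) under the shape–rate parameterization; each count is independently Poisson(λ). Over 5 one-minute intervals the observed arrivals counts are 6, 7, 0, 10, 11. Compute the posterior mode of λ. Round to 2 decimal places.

λ̂_MAP = 6.55

Σxᵢ = 6+7+0+10+11 = 34, with n = 5.
Posterior ∝ λ^4e^(−0.8λ) · λ^34e^(−5λ) = λ^38e^(−5.8λ), i.e. Gamma(shape=39, rate=5.8).
The mode of a Gamma(a, b) with a ≥ 1 (shape–rate) is (a−1)/b = 38/5.8 ≈ 6.55.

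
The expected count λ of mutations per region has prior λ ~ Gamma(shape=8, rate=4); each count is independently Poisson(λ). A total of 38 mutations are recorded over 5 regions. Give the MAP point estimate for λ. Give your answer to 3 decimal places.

λ̂_MAP = 5.000

Σxᵢ = 38, n = 5.
Posterior ∝ λ^7e^(−4λ) · λ^38e^(−5λ) = λ^45e^(−9λ), i.e. Gamma(shape=46, rate=9).
The mode of a Gamma(a, b) with a ≥ 1 (shape–rate) is (a−1)/b = 45/9 ≈ 5.000.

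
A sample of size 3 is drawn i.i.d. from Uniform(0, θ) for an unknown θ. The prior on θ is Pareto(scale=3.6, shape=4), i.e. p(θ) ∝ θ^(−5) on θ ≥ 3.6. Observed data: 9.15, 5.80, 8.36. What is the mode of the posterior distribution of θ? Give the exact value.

The Uniform(0, θ) likelihood is θ^(−n) for θ ≥ max(xᵢ), zero otherwise. Here max(xᵢ) = 9.15.
Posterior ∝ θ^(−5) · θ^(−3) = θ^(−8) on θ ≥ max(3.6, 9.15) = 9.15.
This density is strictly decreasing in θ, so the posterior mode lies at the lower boundary of the support.

θ̂_MAP = 9.15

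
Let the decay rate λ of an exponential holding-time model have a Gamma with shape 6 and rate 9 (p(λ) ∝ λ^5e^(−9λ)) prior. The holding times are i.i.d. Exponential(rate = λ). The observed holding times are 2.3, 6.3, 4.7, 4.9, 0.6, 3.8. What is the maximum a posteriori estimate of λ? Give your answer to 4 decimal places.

λ̂_MAP = 0.3481

The Exponential(rate=λ) likelihood is ∝ λ^n e^(−λΣtᵢ). Here n = 6 and Σtᵢ = 2.3 + 6.3 + 4.7 + 4.9 + 0.6 + 3.8 = 22.6.
Posterior ∝ λ^5e^(−9λ) · λ^6e^(−22.6λ) = λ^11e^(−31.6λ), i.e. Gamma(12, 31.6).
Mode = (a−1)/b = 11/31.6 ≈ 0.3481.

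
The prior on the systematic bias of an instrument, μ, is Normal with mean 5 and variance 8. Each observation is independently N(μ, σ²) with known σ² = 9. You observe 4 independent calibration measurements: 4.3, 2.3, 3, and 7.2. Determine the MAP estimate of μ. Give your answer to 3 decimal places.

μ̂_MAP = 4.376

n = 4; x̄ = (4.3 + 2.3 + 3 + 7.2)/4 = 16.8/4 = 4.2.
For a Normal prior and Normal likelihood with known variance, the posterior is Normal; its mode equals its mean, the precision-weighted average.
Prior precision 1/σ₀² = 1/8 = 0.125; data precision n/σ² = 4/9.
μ̂ = (0.125·5 + (4/9)·4.2) / (0.125 + 4/9) = (299/120)/(41/72) = 897/205 ≈ 4.376.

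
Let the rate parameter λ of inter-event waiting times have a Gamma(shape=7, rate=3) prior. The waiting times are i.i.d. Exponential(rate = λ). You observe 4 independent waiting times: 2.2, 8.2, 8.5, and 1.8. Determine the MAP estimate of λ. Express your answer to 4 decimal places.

The Exponential(rate=λ) likelihood is ∝ λ^n e^(−λΣtᵢ). Here n = 4 and Σtᵢ = 2.2 + 8.2 + 8.5 + 1.8 = 20.7.
Posterior ∝ λ^6e^(−3λ) · λ^4e^(−20.7λ) = λ^10e^(−23.7λ), i.e. Gamma(11, 23.7).
Mode = (a−1)/b = 10/23.7 ≈ 0.4219.

λ̂_MAP = 0.4219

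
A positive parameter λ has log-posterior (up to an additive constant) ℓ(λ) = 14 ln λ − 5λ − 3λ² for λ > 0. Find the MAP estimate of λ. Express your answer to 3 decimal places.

λ̂_MAP = 1.167

ℓ'(λ) = 14/λ − 5 − 6λ. Setting this to zero and multiplying by λ: 6λ² + 5λ − 14 = 0.
λ = (−5 + √(5² + 4·6·14)) / (2·6) = (−5 + √361) / 12 = (−5 + 19)/12 = 7/6.
ℓ''(λ) = −14/λ² − 6 < 0, confirming a maximum.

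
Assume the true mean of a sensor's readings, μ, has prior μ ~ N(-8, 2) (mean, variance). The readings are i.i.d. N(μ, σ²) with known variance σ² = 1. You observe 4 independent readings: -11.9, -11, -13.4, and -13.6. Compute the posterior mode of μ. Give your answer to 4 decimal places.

μ̂_MAP = -11.9778

n = 4; x̄ = ((-11.9) + (-11) + (-13.4) + (-13.6))/4 = -49.9/4 = -12.475.
For a Normal prior and Normal likelihood with known variance, the posterior is Normal; its mode equals its mean, the precision-weighted average.
Prior precision 1/σ₀² = 1/2 = 0.5; data precision n/σ² = 4/1 = 4.
μ̂ = (0.5·(-8) + 4·(-12.475)) / (0.5 + 4) = (-53.9)/4.5 = -539/45 ≈ -11.9778.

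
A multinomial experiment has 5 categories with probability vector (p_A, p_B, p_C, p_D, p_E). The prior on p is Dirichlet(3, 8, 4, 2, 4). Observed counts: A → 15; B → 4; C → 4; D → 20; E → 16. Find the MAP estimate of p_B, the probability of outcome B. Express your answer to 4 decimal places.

The posterior is Dirichlet(αᵢ + nᵢ) = Dirichlet(18, 12, 8, 22, 20).
For a Dirichlet(a₁,…,a_K) with all aᵢ > 1, the mode has j-th component (aⱼ − 1)/(Σaᵢ − K).
Here Σaᵢ = 80 and K = 5, so p_B = (12 − 1)/(80 − 5) = 11/75 ≈ 0.1467.

MAP estimate of p_B = 0.1467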